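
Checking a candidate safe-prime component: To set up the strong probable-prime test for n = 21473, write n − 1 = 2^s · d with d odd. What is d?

671

Halving: 21472 → 10736 → 5368 → 2684 → 1342 → 671; 671 is odd.
So 21472 = 2^5 · 671.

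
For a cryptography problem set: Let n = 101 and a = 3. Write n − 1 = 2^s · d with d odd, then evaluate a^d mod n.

n − 1 = 100 = 2^2 · 25, so s = 2 and d = 25.
By repeated squaring, 3^25 ≡ 10 (mod 101).

10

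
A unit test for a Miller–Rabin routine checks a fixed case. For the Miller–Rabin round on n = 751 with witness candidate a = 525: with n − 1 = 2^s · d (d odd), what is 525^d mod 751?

1

n − 1 = 750 = 2^1 · 375, so s = 1 and d = 375.
525^375 mod 751 = 1.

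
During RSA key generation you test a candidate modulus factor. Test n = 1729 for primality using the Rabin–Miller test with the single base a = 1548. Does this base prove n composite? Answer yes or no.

n − 1 = 1728 = 2^6 · 27, so s = 6 and d = 27.
By repeated squaring, 1548^27 ≡ 1 (mod 1729).
x_0 = 1548^27 mod 1729 = 1.
x_0 = 1, so 1548 is not a witness.

no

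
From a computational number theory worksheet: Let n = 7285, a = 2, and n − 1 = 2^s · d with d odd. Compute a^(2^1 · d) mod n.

n − 1 = 7284 = 2^2 · 1821, so s = 2 and d = 1821.
Repeated squaring mod 7285: 2^1 ≡ 2, 2^2 ≡ 4, 2^4 ≡ 16, 2^8 ≡ 256, 2^16 ≡ 7256, 2^32 ≡ 841, 2^64 ≡ 636, 2^128 ≡ 3821, 2^256 ≡ 901, 2^512 ≡ 3166, 2^1024 ≡ 6681.
1821 = 1024 + 512 + 256 + 16 + 8 + 4 + 1, so 2^1821 ≡ 6681·3166·901·7256·256·16·2 ≡ 157 (mod 7285).
x_0 = 157.
x_1 = 157^2 mod 7285 = 2794.

2794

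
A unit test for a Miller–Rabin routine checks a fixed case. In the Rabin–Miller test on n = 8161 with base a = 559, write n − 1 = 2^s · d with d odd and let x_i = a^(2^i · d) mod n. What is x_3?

n − 1 = 8160 = 2^5 · 255, so s = 5 and d = 255.
Repeated squaring mod 8161: 559^1 ≡ 559, 559^2 ≡ 2363, 559^4 ≡ 1645, 559^8 ≡ 4734, 559^16 ≡ 650, 559^32 ≡ 6289, 559^64 ≡ 3315, 559^128 ≡ 4519.
255 = 128 + 64 + 32 + 16 + 8 + 4 + 2 + 1, so 559^255 ≡ 4519·3315·6289·650·4734·1645·2363·559 ≡ 6983 (mod 8161).
x_0 = 6983.
x_1 = 6983^2 mod 8161 = 314.
x_2 = 314^2 mod 8161 = 664.
x_3 = 664^2 mod 8161 = 202.

202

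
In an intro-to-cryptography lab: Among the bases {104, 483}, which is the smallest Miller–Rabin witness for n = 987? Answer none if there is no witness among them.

n − 1 = 986 = 2^1 · 493, so s = 1 and d = 493.
Base 104: x_0 = 104^493 mod 987 = 167. x_0 ∉ {1, 986} and s = 1, so 104 is a Miller–Rabin witness and 987 is composite.
Base 483: x_0 = 483^493 mod 987 = 609. x_0 ∉ {1, 986} and s = 1, so 483 is a Miller–Rabin witness and 987 is composite.
The smallest witness among the given bases is 104.

104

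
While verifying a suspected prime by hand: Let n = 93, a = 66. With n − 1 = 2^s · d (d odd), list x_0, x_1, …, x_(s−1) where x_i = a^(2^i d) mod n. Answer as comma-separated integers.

33, 66

n − 1 = 92 = 2^2 · 23, so s = 2 and d = 23.
x_0 = 66^23 mod 93 = 33.
x_1 = 33^2 mod 93 = 66.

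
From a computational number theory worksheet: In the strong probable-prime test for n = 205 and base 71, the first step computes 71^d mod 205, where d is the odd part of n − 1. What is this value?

106

n − 1 = 204 = 2^2 · 51, so s = 2 and d = 51.
71^51 mod 205 = 106.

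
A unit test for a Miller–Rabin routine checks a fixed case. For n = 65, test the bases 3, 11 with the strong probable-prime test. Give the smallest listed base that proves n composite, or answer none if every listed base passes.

n − 1 = 64 = 2^6 · 1, so s = 6 and d = 1.
Base 3: x_0 = 3^1 mod 65 = 3. x_0 is neither 1 nor 64, so continue squaring. x_1 = 3^2 mod 65 = 9. x_2 = 9^2 mod 65 = 16. x_3 = 16^2 mod 65 = 61. x_4 = 61^2 mod 65 = 16. x_5 = 16^2 mod 65 = 61. Reached i = s−1 = 5 without hitting −1: 3 is a Miller–Rabin witness and 65 is composite.
Base 11: x_0 = 11^1 mod 65 = 11. x_0 is neither 1 nor 64, so continue squaring. x_1 = 11^2 mod 65 = 56. x_2 = 56^2 mod 65 = 16. x_3 = 16^2 mod 65 = 61. x_4 = 61^2 mod 65 = 16. x_5 = 16^2 mod 65 = 61. Reached i = s−1 = 5 without hitting −1: 11 is a Miller–Rabin witness and 65 is composite.
The smallest witness among the given bases is 3.

3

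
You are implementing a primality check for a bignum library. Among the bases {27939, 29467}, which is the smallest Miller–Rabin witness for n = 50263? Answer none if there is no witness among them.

none

n − 1 = 50262 = 2^1 · 25131, so s = 1 and d = 25131.
Base 27939: x_0 = 27939^25131 mod 50263 = 50262. x_0 = 50262 ≡ −1, so 27939 is not a witness.
Base 29467: x_0 = 29467^25131 mod 50263 = 1. x_0 = 1, so 29467 is not a witness.
No listed base is a witness for 50263.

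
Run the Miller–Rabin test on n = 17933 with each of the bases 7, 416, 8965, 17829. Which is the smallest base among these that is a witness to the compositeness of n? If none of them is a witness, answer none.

7

n − 1 = 17932 = 2^2 · 4483, so s = 2 and d = 4483.
Base 7: x_0 = 7^4483 mod 17933 = 17725. x_0 is neither 1 nor 17932, so continue squaring. x_1 = 17725^2 mod 17933 = 7398. Reached i = s−1 = 1 without hitting −1: 7 is a Miller–Rabin witness and 17933 is composite.
Base 416: x_0 = 416^4483 mod 17933 = 9705. x_0 is neither 1 nor 17932, so continue squaring. x_1 = 9705^2 mod 17933 = 2909. Reached i = s−1 = 1 without hitting −1: 416 is a Miller–Rabin witness and 17933 is composite.
Base 8965: x_0 = 8965^4483 mod 17933 = 11394. x_0 is neither 1 nor 17932, so continue squaring. x_1 = 11394^2 mod 17933 = 6249. Reached i = s−1 = 1 without hitting −1: 8965 is a Miller–Rabin witness and 17933 is composite.
Base 17829: x_0 = 17829^4483 mod 17933 = 14333. x_0 is neither 1 nor 17932, so continue squaring. x_1 = 14333^2 mod 17933 = 12374. Reached i = s−1 = 1 without hitting −1: 17829 is a Miller–Rabin witness and 17933 is composite.
The smallest witness among the given bases is 7.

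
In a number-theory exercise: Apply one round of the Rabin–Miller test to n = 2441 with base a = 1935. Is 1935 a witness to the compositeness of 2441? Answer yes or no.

no

n − 1 = 2440 = 2^3 · 305, so s = 3 and d = 305.
By repeated squaring, 1935^305 ≡ 2156 (mod 2441).
x_0 = 1935^305 mod 2441 = 2156.
x_0 is neither 1 nor 2440, so continue squaring.
x_1 = 2156^2 mod 2441 = 672.
x_2 = 672^2 mod 2441 = 2440.
x_2 ≡ −1, so 1935 is not a witness.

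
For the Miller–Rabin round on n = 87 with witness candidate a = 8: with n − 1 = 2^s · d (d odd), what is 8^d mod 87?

50

n − 1 = 86 = 2^1 · 43, so s = 1 and d = 43.
Repeated squaring mod 87: 8^1 ≡ 8, 8^2 ≡ 64, 8^4 ≡ 7, 8^8 ≡ 49, 8^16 ≡ 52, 8^32 ≡ 7.
43 = 32 + 8 + 2 + 1, so 8^43 ≡ 7·49·64·8 ≡ 50 (mod 87).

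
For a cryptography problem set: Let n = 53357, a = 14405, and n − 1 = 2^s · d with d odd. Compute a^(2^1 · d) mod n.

713

n − 1 = 53356 = 2^2 · 13339, so s = 2 and d = 13339.
x_0 = 14405^13339 mod 53357 = 21777.
x_1 = 21777^2 mod 53357 = 713.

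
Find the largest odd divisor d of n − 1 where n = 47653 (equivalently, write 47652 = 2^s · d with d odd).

11913

Halving: 47652 → 23826 → 11913; 11913 is odd.
So 47652 = 2^2 · 11913.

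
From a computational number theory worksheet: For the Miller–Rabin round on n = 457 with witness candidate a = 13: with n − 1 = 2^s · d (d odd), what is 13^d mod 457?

n − 1 = 456 = 2^3 · 57, so s = 3 and d = 57.
Repeated squaring mod 457: 13^1 ≡ 13, 13^2 ≡ 169, 13^4 ≡ 227, 13^8 ≡ 345, 13^16 ≡ 205, 13^32 ≡ 438.
57 = 32 + 16 + 8 + 1, so 13^57 ≡ 438·205·345·13 ≡ 207 (mod 457).

207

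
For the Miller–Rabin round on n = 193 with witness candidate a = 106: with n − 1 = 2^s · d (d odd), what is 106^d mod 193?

13

n − 1 = 192 = 2^6 · 3, so s = 6 and d = 3.
106^3 mod 193 = 13.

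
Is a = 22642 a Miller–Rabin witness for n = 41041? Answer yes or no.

n − 1 = 41040 = 2^4 · 2565, so s = 4 and d = 2565.
Repeated squaring mod 41041: 22642^1 ≡ 22642, 22642^2 ≡ 17033, 22642^4 ≡ 4260, 22642^8 ≡ 7478, 22642^16 ≡ 22642, 22642^32 ≡ 17033, 22642^64 ≡ 4260, 22642^128 ≡ 7478, 22642^256 ≡ 22642, 22642^512 ≡ 17033, 22642^1024 ≡ 4260, 22642^2048 ≡ 7478.
2565 = 2048 + 512 + 4 + 1, so 22642^2565 ≡ 7478·17033·4260·22642 ≡ 1 (mod 41041).
x_0 = 22642^2565 mod 41041 = 1.
x_0 = 1, so 22642 is not a witness.

no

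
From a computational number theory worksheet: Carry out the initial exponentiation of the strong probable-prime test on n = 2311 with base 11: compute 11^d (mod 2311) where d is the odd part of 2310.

n − 1 = 2310 = 2^1 · 1155, so s = 1 and d = 1155.
11^1155 mod 2311 = 2310.

2310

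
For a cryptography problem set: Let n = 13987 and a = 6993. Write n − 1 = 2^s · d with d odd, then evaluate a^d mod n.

n − 1 = 13986 = 2^1 · 6993, so s = 1 and d = 6993.
6993^6993 mod 13987 = 5978.

5978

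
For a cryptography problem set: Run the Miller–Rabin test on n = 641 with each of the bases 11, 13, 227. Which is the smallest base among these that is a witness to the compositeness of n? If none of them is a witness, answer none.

none

n − 1 = 640 = 2^7 · 5, so s = 7 and d = 5.
Base 11: x_0 = 11^5 mod 641 = 160. x_0 is neither 1 nor 640, so continue squaring. x_1 = 160^2 mod 641 = 601. x_2 = 601^2 mod 641 = 318. x_3 = 318^2 mod 641 = 487. x_4 = 487^2 mod 641 = 640. x_4 ≡ −1, so 11 is not a witness.
Base 13: x_0 = 13^5 mod 641 = 154. x_0 is neither 1 nor 640, so continue squaring. x_1 = 154^2 mod 641 = 640. x_1 ≡ −1, so 13 is not a witness.
Base 227: x_0 = 227^5 mod 641 = 431. x_0 is neither 1 nor 640, so continue squaring. x_1 = 431^2 mod 641 = 512. x_2 = 512^2 mod 641 = 616. x_3 = 616^2 mod 641 = 625. x_4 = 625^2 mod 641 = 256. x_5 = 256^2 mod 641 = 154. x_6 = 154^2 mod 641 = 640. x_6 ≡ −1, so 227 is not a witness.
No listed base is a witness for 641.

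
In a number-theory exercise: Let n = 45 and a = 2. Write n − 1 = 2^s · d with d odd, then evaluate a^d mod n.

23

n − 1 = 44 = 2^2 · 11, so s = 2 and d = 11.
Repeated squaring mod 45: 2^1 ≡ 2, 2^2 ≡ 4, 2^4 ≡ 16, 2^8 ≡ 31.
11 = 8 + 2 + 1, so 2^11 ≡ 31·4·2 ≡ 23 (mod 45).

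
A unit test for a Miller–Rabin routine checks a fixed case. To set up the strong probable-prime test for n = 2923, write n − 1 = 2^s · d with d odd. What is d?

1461

Halving: 2922 → 1461; 1461 is odd.
So 2922 = 2^1 · 1461.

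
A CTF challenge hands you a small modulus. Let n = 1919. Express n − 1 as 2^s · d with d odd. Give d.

959

Halving: 1918 → 959; 959 is odd.
So 1918 = 2^1 · 959.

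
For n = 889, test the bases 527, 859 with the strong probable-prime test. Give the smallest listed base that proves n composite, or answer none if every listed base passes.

n − 1 = 888 = 2^3 · 111, so s = 3 and d = 111.
Base 527: x_0 = 527^111 mod 889 = 1. x_0 = 1, so 527 is not a witness.
Base 859: x_0 = 859^111 mod 889 = 839. x_0 is neither 1 nor 888, so continue squaring. x_1 = 839^2 mod 889 = 722. x_2 = 722^2 mod 889 = 330. Reached i = s−1 = 2 without hitting −1: 859 is a Miller–Rabin witness and 889 is composite.
The smallest witness among the given bases is 859.

859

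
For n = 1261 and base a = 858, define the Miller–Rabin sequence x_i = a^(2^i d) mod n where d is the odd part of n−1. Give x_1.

182

n − 1 = 1260 = 2^2 · 315, so s = 2 and d = 315.
Repeated squaring mod 1261: 858^1 ≡ 858, 858^2 ≡ 1001, 858^4 ≡ 767, 858^8 ≡ 663, 858^16 ≡ 741, 858^32 ≡ 546, 858^64 ≡ 520, 858^128 ≡ 546, 858^256 ≡ 520.
315 = 256 + 32 + 16 + 8 + 2 + 1, so 858^315 ≡ 520·546·741·663·1001·858 ≡ 1209 (mod 1261).
x_0 = 1209.
x_1 = 1209^2 mod 1261 = 182.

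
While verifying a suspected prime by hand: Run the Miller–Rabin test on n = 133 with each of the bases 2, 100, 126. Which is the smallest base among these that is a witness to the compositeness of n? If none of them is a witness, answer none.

2

n − 1 = 132 = 2^2 · 33, so s = 2 and d = 33.
Base 2: x_0 = 2^33 mod 133 = 50. x_0 is neither 1 nor 132, so continue squaring. x_1 = 50^2 mod 133 = 106. Reached i = s−1 = 1 without hitting −1: 2 is a Miller–Rabin witness and 133 is composite.
Base 100: x_0 = 100^33 mod 133 = 64. x_0 is neither 1 nor 132, so continue squaring. x_1 = 64^2 mod 133 = 106. Reached i = s−1 = 1 without hitting −1: 100 is a Miller–Rabin witness and 133 is composite.
Base 126: x_0 = 126^33 mod 133 = 56. x_0 is neither 1 nor 132, so continue squaring. x_1 = 56^2 mod 133 = 77. Reached i = s−1 = 1 without hitting −1: 126 is a Miller–Rabin witness and 133 is composite.
The smallest witness among the given bases is 2.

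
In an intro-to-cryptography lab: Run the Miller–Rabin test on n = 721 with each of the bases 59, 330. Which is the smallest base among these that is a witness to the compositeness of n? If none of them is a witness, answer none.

n − 1 = 720 = 2^4 · 45, so s = 4 and d = 45.
Base 59: x_0 = 59^45 mod 721 = 538. x_0 is neither 1 nor 720, so continue squaring. x_1 = 538^2 mod 721 = 323. x_2 = 323^2 mod 721 = 505. x_3 = 505^2 mod 721 = 512. Reached i = s−1 = 3 without hitting −1: 59 is a Miller–Rabin witness and 721 is composite.
Base 330: x_0 = 330^45 mod 721 = 295. x_0 is neither 1 nor 720, so continue squaring. x_1 = 295^2 mod 721 = 505. x_2 = 505^2 mod 721 = 512. x_3 = 512^2 mod 721 = 421. Reached i = s−1 = 3 without hitting −1: 330 is a Miller–Rabin witness and 721 is composite.
The smallest witness among the given bases is 59.

59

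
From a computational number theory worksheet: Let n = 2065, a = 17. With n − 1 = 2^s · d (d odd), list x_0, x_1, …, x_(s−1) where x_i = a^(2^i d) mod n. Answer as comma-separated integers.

n − 1 = 2064 = 2^4 · 129, so s = 4 and d = 129.
x_0 = 17^129 mod 2065 = 1077.
x_1 = 1077^2 mod 2065 = 1464.
x_2 = 1464^2 mod 2065 = 1891.
x_3 = 1891^2 mod 2065 = 1366.

1077, 1464, 1891, 1366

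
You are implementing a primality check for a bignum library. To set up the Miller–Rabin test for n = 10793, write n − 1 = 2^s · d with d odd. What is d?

Halving: 10792 → 5396 → 2698 → 1349; 1349 is odd.
So 10792 = 2^3 · 1349.

1349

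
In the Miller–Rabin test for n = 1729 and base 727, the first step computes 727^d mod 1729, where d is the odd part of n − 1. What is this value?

n − 1 = 1728 = 2^6 · 27, so s = 6 and d = 27.
Repeated squaring mod 1729: 727^1 ≡ 727, 727^2 ≡ 1184, 727^4 ≡ 1366, 727^8 ≡ 365, 727^16 ≡ 92.
27 = 16 + 8 + 2 + 1, so 727^27 ≡ 92·365·1184·727 ≡ 818 (mod 1729).

818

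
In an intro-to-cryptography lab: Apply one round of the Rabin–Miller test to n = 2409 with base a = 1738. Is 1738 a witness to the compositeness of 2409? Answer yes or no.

yes

n − 1 = 2408 = 2^3 · 301, so s = 3 and d = 301.
Repeated squaring mod 2409: 1738^1 ≡ 1738, 1738^2 ≡ 2167, 1738^4 ≡ 748, 1738^8 ≡ 616, 1738^16 ≡ 1243, 1738^32 ≡ 880, 1738^64 ≡ 1111, 1738^128 ≡ 913, 1738^256 ≡ 55.
301 = 256 + 32 + 8 + 4 + 1, so 1738^301 ≡ 55·880·616·748·1738 ≡ 550 (mod 2409).
x_0 = 1738^301 mod 2409 = 550.
x_0 is neither 1 nor 2408, so continue squaring.
x_1 = 550^2 mod 2409 = 1375.
x_2 = 1375^2 mod 2409 = 1969.
Reached i = s−1 = 2 without hitting −1: 1738 is a Miller–Rabin witness and 2409 is composite.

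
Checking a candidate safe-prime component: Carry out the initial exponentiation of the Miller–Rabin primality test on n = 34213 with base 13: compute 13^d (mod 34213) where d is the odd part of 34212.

1

n − 1 = 34212 = 2^2 · 8553, so s = 2 and d = 8553.
Repeated squaring mod 34213: 13^1 ≡ 13, 13^2 ≡ 169, 13^4 ≡ 28561, 13^8 ≡ 24375, 13^16 ≡ 31880, 13^32 ≡ 3022, 13^64 ≡ 31826, 13^128 ≡ 18411, 13^256 ≡ 16730, 13^512 ≡ 30560, 13^1024 ≡ 1339, 13^2048 ≡ 13845, 13^4096 ≡ 22799, 13^8192 ≡ 30505.
8553 = 8192 + 256 + 64 + 32 + 8 + 1, so 13^8553 ≡ 30505·16730·31826·3022·24375·13 ≡ 1 (mod 34213).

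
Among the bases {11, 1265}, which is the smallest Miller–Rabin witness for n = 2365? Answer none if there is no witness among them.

n − 1 = 2364 = 2^2 · 591, so s = 2 and d = 591.
Base 11: x_0 = 11^591 mod 2365 = 1331. x_0 is neither 1 nor 2364, so continue squaring. x_1 = 1331^2 mod 2365 = 176. Reached i = s−1 = 1 without hitting −1: 11 is a Miller–Rabin witness and 2365 is composite.
Base 1265: x_0 = 1265^591 mod 2365 = 715. x_0 is neither 1 nor 2364, so continue squaring. x_1 = 715^2 mod 2365 = 385. Reached i = s−1 = 1 without hitting −1: 1265 is a Miller–Rabin witness and 2365 is composite.
The smallest witness among the given bases is 11.

11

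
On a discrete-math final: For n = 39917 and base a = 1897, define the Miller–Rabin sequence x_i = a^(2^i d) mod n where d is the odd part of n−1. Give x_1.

26829

n − 1 = 39916 = 2^2 · 9979, so s = 2 and d = 9979.
x_0 = 1897^9979 mod 39917 = 24945.
x_1 = 24945^2 mod 39917 = 26829.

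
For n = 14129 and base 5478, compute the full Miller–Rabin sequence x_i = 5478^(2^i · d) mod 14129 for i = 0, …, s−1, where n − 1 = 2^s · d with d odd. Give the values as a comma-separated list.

10993, 712, 12429, 7684

n − 1 = 14128 = 2^4 · 883, so s = 4 and d = 883.
x_0 = 5478^883 mod 14129 = 10993.
x_1 = 10993^2 mod 14129 = 712.
x_2 = 712^2 mod 14129 = 12429.
x_3 = 12429^2 mod 14129 = 7684.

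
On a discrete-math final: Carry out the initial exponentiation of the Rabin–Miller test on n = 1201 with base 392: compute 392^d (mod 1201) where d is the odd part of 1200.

n − 1 = 1200 = 2^4 · 75, so s = 4 and d = 75.
392^75 mod 1201 = 1200.

1200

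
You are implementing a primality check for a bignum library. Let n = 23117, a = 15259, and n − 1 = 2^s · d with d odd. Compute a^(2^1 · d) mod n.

n − 1 = 23116 = 2^2 · 5779, so s = 2 and d = 5779.
Repeated squaring mod 23117: 15259^1 ≡ 15259, 15259^2 ≡ 2657, 15259^4 ≡ 8964, 15259^8 ≡ 21721, 15259^16 ≡ 6988, 15259^32 ≡ 9040, 15259^64 ≡ 3005, 15259^128 ≡ 14395, 15259^256 ≡ 18354, 15259^512 ≡ 8392, 15259^1024 ≡ 11282, 15259^2048 ≡ 1322, 15259^4096 ≡ 13909.
5779 = 4096 + 1024 + 512 + 128 + 16 + 2 + 1, so 15259^5779 ≡ 13909·11282·8392·14395·6988·2657·15259 ≡ 1 (mod 23117).
x_0 = 1.
x_1 = 1^2 mod 23117 = 1.

1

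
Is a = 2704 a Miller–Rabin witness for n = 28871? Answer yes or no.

n − 1 = 28870 = 2^1 · 14435, so s = 1 and d = 14435.
x_0 = 2704^14435 mod 28871 = 1.
x_0 = 1, so 2704 is not a witness.

no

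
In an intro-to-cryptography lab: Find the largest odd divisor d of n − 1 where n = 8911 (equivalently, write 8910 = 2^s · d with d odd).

Halving: 8910 → 4455; 4455 is odd.
So 8910 = 2^1 · 4455.

4455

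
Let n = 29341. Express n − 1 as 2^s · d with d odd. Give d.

7335

Halving: 29340 → 14670 → 7335; 7335 is odd.
So 29340 = 2^2 · 7335.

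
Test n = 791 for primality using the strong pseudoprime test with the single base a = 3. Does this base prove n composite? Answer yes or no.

n − 1 = 790 = 2^1 · 395, so s = 1 and d = 395.
By repeated squaring, 3^395 ≡ 425 (mod 791).
x_0 = 3^395 mod 791 = 425.
x_0 ∉ {1, 790} and s = 1, so 3 is a Miller–Rabin witness and 791 is composite.

yes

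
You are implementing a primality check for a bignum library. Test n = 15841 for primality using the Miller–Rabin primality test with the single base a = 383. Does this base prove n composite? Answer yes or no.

n − 1 = 15840 = 2^5 · 495, so s = 5 and d = 495.
x_0 = 383^495 mod 15841 = 15840.
x_0 = 15840 ≡ −1, so 383 is not a witness.

no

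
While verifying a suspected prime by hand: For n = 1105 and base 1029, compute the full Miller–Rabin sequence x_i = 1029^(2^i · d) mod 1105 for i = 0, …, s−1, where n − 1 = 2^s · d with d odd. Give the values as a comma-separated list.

824, 506, 781, 1

n − 1 = 1104 = 2^4 · 69, so s = 4 and d = 69.
x_0 = 1029^69 mod 1105 = 824.
x_1 = 824^2 mod 1105 = 506.
x_2 = 506^2 mod 1105 = 781.
x_3 = 781^2 mod 1105 = 1.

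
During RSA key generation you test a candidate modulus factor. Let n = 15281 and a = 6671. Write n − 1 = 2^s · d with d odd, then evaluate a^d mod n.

n − 1 = 15280 = 2^4 · 955, so s = 4 and d = 955.
6671^955 mod 15281 = 13146.

13146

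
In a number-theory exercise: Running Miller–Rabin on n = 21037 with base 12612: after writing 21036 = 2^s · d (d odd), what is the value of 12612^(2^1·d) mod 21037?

n − 1 = 21036 = 2^2 · 5259, so s = 2 and d = 5259.
x_0 = 12612^5259 mod 21037 = 8870.
x_1 = 8870^2 mod 21037 = 19557.

19557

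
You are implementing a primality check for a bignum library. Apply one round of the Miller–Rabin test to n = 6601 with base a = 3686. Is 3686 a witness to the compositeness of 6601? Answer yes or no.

no

n − 1 = 6600 = 2^3 · 825, so s = 3 and d = 825.
Repeated squaring mod 6601: 3686^1 ≡ 3686, 3686^2 ≡ 1738, 3686^4 ≡ 3987, 3686^8 ≡ 961, 3686^16 ≡ 5982, 3686^32 ≡ 303, 3686^64 ≡ 5996, 3686^128 ≡ 2970, 3686^256 ≡ 1964, 3686^512 ≡ 2312.
825 = 512 + 256 + 32 + 16 + 8 + 1, so 3686^825 ≡ 2312·1964·303·5982·961·3686 ≡ 1 (mod 6601).
x_0 = 3686^825 mod 6601 = 1.
x_0 = 1, so 3686 is not a witness.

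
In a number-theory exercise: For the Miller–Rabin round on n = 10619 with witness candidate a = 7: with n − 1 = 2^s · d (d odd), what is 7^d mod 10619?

7490

n − 1 = 10618 = 2^1 · 5309, so s = 1 and d = 5309.
7^5309 mod 10619 = 7490.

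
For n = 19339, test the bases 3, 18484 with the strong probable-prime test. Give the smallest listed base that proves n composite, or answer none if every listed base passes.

n − 1 = 19338 = 2^1 · 9669, so s = 1 and d = 9669.
Base 3: x_0 = 3^9669 mod 19339 = 18489. x_0 ∉ {1, 19338} and s = 1, so 3 is a Miller–Rabin witness and 19339 is composite.
Base 18484: x_0 = 18484^9669 mod 19339 = 2496. x_0 ∉ {1, 19338} and s = 1, so 18484 is a Miller–Rabin witness and 19339 is composite.
The smallest witness among the given bases is 3.

3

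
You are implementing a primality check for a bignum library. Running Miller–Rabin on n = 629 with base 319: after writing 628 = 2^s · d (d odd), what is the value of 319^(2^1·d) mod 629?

492

n − 1 = 628 = 2^2 · 157, so s = 2 and d = 157.
x_0 = 319^157 mod 629 = 319.
x_1 = 319^2 mod 629 = 492.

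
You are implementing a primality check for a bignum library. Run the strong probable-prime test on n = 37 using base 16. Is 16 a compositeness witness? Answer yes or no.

no

n − 1 = 36 = 2^2 · 9, so s = 2 and d = 9.
Repeated squaring mod 37: 16^1 ≡ 16, 16^2 ≡ 34, 16^4 ≡ 9, 16^8 ≡ 7.
9 = 8 + 1, so 16^9 ≡ 7·16 ≡ 1 (mod 37).
x_0 = 16^9 mod 37 = 1.
x_0 = 1, so 16 is not a witness.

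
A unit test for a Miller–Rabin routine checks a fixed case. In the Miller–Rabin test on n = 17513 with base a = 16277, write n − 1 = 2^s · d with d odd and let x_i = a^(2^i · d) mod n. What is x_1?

n − 1 = 17512 = 2^3 · 2189, so s = 3 and d = 2189.
x_0 = 16277^2189 mod 17513 = 7643.
x_1 = 7643^2 mod 17513 = 9594.

9594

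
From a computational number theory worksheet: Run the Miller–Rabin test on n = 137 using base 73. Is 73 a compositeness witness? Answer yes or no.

no

n − 1 = 136 = 2^3 · 17, so s = 3 and d = 17.
x_0 = 73^17 mod 137 = 1.
x_0 = 1, so 73 is not a witness.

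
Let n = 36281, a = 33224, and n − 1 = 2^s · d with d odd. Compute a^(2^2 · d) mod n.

n − 1 = 36280 = 2^3 · 4535, so s = 3 and d = 4535.
x_0 = 33224^4535 mod 36281 = 9482.
x_1 = 9482^2 mod 36281 = 4006.
x_2 = 4006^2 mod 36281 = 11834.

11834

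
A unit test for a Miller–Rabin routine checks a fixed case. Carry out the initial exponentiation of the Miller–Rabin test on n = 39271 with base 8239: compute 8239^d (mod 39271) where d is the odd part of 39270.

n − 1 = 39270 = 2^1 · 19635, so s = 1 and d = 19635.
8239^19635 mod 39271 = 8336.

8336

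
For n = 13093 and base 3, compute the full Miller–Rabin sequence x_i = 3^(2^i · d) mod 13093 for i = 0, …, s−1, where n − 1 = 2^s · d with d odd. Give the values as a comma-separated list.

13092, 1

n − 1 = 13092 = 2^2 · 3273, so s = 2 and d = 3273.
x_0 = 3^3273 mod 13093 = 13092.
x_1 = 13092^2 mod 13093 = 1.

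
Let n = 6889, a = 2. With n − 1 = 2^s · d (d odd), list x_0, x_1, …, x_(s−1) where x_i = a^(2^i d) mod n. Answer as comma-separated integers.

6390, 997, 1993

n − 1 = 6888 = 2^3 · 861, so s = 3 and d = 861.
x_0 = 2^861 mod 6889 = 6390.
x_1 = 6390^2 mod 6889 = 997.
x_2 = 997^2 mod 6889 = 1993.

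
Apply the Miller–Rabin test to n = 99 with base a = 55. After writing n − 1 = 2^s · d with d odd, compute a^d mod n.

55

n − 1 = 98 = 2^1 · 49, so s = 1 and d = 49.
55^49 mod 99 = 55.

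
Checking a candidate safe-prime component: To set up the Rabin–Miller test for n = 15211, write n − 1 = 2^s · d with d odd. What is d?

Halving: 15210 → 7605; 7605 is odd.
So 15210 = 2^1 · 7605.

7605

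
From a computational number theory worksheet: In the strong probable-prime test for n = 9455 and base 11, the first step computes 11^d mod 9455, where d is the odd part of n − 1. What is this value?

1026

n − 1 = 9454 = 2^1 · 4727, so s = 1 and d = 4727.
11^4727 mod 9455 = 1026.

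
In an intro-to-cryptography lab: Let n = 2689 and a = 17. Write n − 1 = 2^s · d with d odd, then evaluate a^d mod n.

1597

n − 1 = 2688 = 2^7 · 21, so s = 7 and d = 21.
Repeated squaring mod 2689: 17^1 ≡ 17, 17^2 ≡ 289, 17^4 ≡ 162, 17^8 ≡ 2043, 17^16 ≡ 521.
21 = 16 + 4 + 1, so 17^21 ≡ 521·162·17 ≡ 1597 (mod 2689).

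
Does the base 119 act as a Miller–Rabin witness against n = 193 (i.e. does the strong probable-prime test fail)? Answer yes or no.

n − 1 = 192 = 2^6 · 3, so s = 6 and d = 3.
x_0 = 119^3 mod 193 = 76.
x_0 is neither 1 nor 192, so continue squaring.
x_1 = 76^2 mod 193 = 179.
x_2 = 179^2 mod 193 = 3.
x_3 = 3^2 mod 193 = 9.
x_4 = 9^2 mod 193 = 81.
x_5 = 81^2 mod 193 = 192.
x_5 ≡ −1, so 119 is not a witness.

no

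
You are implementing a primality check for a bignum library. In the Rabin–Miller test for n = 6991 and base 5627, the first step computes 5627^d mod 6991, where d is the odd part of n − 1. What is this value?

n − 1 = 6990 = 2^1 · 3495, so s = 1 and d = 3495.
5627^3495 mod 6991 = 1.

1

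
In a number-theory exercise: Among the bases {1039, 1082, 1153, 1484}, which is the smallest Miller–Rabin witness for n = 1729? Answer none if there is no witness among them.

n − 1 = 1728 = 2^6 · 27, so s = 6 and d = 27.
Base 1039: x_0 = 1039^27 mod 1729 = 1728. x_0 = 1728 ≡ −1, so 1039 is not a witness.
Base 1082: x_0 = 1082^27 mod 1729 = 911. x_0 is neither 1 nor 1728, so continue squaring. x_1 = 911^2 mod 1729 = 1. x_1 = 1 but x_0 ≠ ±1, a nontrivial square root of 1 — 1082 is a witness and 1729 is composite.
Base 1153: x_0 = 1153^27 mod 1729 = 664. x_0 is neither 1 nor 1728, so continue squaring. x_1 = 664^2 mod 1729 = 1. x_1 = 1 but x_0 ≠ ±1, a nontrivial square root of 1 — 1153 is a witness and 1729 is composite.
Base 1484: x_0 = 1484^27 mod 1729 = 1386. x_0 is neither 1 nor 1728, so continue squaring. x_1 = 1386^2 mod 1729 = 77. x_2 = 77^2 mod 1729 = 742. x_3 = 742^2 mod 1729 = 742. x_4 = 742^2 mod 1729 = 742. x_5 = 742^2 mod 1729 = 742. Reached i = s−1 = 5 without hitting −1: 1484 is a Miller–Rabin witness and 1729 is composite.
The smallest witness among the given bases is 1082.

1082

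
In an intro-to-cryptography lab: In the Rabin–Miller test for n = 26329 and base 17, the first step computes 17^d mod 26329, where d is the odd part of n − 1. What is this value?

409

n − 1 = 26328 = 2^3 · 3291, so s = 3 and d = 3291.
By repeated squaring, 17^3291 ≡ 409 (mod 26329).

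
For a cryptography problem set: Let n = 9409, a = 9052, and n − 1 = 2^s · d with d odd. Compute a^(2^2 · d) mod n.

2791

n − 1 = 9408 = 2^6 · 147, so s = 6 and d = 147.
By repeated squaring, 9052^147 ≡ 1176 (mod 9409).
x_0 = 1176.
x_1 = 1176^2 mod 9409 = 9262.
x_2 = 9262^2 mod 9409 = 2791.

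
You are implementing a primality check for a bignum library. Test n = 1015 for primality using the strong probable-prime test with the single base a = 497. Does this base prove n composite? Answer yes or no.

yes

n − 1 = 1014 = 2^1 · 507, so s = 1 and d = 507.
By repeated squaring, 497^507 ≡ 238 (mod 1015).
x_0 = 497^507 mod 1015 = 238.
x_0 ∉ {1, 1014} and s = 1, so 497 is a Miller–Rabin witness and 1015 is composite.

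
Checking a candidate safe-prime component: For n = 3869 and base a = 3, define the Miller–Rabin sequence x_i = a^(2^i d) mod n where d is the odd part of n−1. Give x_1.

n − 1 = 3868 = 2^2 · 967, so s = 2 and d = 967.
x_0 = 3^967 mod 3869 = 2990.
x_1 = 2990^2 mod 3869 = 2710.

2710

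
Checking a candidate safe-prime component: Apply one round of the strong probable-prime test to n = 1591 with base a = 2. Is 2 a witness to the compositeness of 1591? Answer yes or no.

n − 1 = 1590 = 2^1 · 795, so s = 1 and d = 795.
x_0 = 2^795 mod 1591 = 156.
x_0 ∉ {1, 1590} and s = 1, so 2 is a Miller–Rabin witness and 1591 is composite.

yes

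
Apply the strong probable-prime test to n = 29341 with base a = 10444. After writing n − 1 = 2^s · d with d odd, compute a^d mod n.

20314

n − 1 = 29340 = 2^2 · 7335, so s = 2 and d = 7335.
10444^7335 mod 29341 = 20314.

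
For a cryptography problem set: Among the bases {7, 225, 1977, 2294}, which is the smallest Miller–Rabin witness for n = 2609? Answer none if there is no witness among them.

n − 1 = 2608 = 2^4 · 163, so s = 4 and d = 163.
Base 7: x_0 = 7^163 mod 2609 = 1528. x_0 is neither 1 nor 2608, so continue squaring. x_1 = 1528^2 mod 2609 = 2338. x_2 = 2338^2 mod 2609 = 389. x_3 = 389^2 mod 2609 = 2608. x_3 ≡ −1, so 7 is not a witness.
Base 225: x_0 = 225^163 mod 2609 = 1059. x_0 is neither 1 nor 2608, so continue squaring. x_1 = 1059^2 mod 2609 = 2220. x_2 = 2220^2 mod 2609 = 2608. x_2 ≡ −1, so 225 is not a witness.
Base 1977: x_0 = 1977^163 mod 2609 = 1. x_0 = 1, so 1977 is not a witness.
Base 2294: x_0 = 2294^163 mod 2609 = 743. x_0 is neither 1 nor 2608, so continue squaring. x_1 = 743^2 mod 2609 = 1550. x_2 = 1550^2 mod 2609 = 2220. x_3 = 2220^2 mod 2609 = 2608. x_3 ≡ −1, so 2294 is not a witness.
No listed base is a witness for 2609.

none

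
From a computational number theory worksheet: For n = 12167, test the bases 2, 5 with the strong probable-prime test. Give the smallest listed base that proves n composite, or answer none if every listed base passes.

n − 1 = 12166 = 2^1 · 6083, so s = 1 and d = 6083.
Base 2: x_0 = 2^6083 mod 12167 = 461. x_0 ∉ {1, 12166} and s = 1, so 2 is a Miller–Rabin witness and 12167 is composite.
Base 5: x_0 = 5^6083 mod 12167 = 10418. x_0 ∉ {1, 12166} and s = 1, so 5 is a Miller–Rabin witness and 12167 is composite.
The smallest witness among the given bases is 2.

2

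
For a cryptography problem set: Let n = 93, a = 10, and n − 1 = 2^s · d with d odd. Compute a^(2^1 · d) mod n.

10

n − 1 = 92 = 2^2 · 23, so s = 2 and d = 23.
x_0 = 10^23 mod 93 = 76.
x_1 = 76^2 mod 93 = 10.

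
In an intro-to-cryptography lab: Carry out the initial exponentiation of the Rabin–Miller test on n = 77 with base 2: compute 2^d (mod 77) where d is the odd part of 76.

72

n − 1 = 76 = 2^2 · 19, so s = 2 and d = 19.
Repeated squaring mod 77: 2^1 ≡ 2, 2^2 ≡ 4, 2^4 ≡ 16, 2^8 ≡ 25, 2^16 ≡ 9.
19 = 16 + 2 + 1, so 2^19 ≡ 9·4·2 ≡ 72 (mod 77).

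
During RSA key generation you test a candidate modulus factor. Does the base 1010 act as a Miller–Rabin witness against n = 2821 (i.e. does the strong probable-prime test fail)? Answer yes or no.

n − 1 = 2820 = 2^2 · 705, so s = 2 and d = 705.
By repeated squaring, 1010^705 ≡ 1 (mod 2821).
x_0 = 1010^705 mod 2821 = 1.
x_0 = 1, so 1010 is not a witness.

no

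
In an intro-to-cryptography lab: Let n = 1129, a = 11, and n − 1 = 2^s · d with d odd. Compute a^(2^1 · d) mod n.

n − 1 = 1128 = 2^3 · 141, so s = 3 and d = 141.
x_0 = 11^141 mod 1129 = 692.
x_1 = 692^2 mod 1129 = 168.

168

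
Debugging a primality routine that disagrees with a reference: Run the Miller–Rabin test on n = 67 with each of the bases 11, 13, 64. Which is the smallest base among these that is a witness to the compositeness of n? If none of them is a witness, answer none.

n − 1 = 66 = 2^1 · 33, so s = 1 and d = 33.
Base 11: x_0 = 11^33 mod 67 = 66. x_0 = 66 ≡ −1, so 11 is not a witness.
Base 13: x_0 = 13^33 mod 67 = 66. x_0 = 66 ≡ −1, so 13 is not a witness.
Base 64: x_0 = 64^33 mod 67 = 1. x_0 = 1, so 64 is not a witness.
No listed base is a witness for 67.

none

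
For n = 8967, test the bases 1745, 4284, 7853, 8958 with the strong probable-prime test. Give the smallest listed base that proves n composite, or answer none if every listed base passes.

1745

n − 1 = 8966 = 2^1 · 4483, so s = 1 and d = 4483.
Base 1745: x_0 = 1745^4483 mod 8967 = 1304. x_0 ∉ {1, 8966} and s = 1, so 1745 is a Miller–Rabin witness and 8967 is composite.
Base 4284: x_0 = 4284^4483 mod 8967 = 441. x_0 ∉ {1, 8966} and s = 1, so 4284 is a Miller–Rabin witness and 8967 is composite.
Base 7853: x_0 = 7853^4483 mod 8967 = 188. x_0 ∉ {1, 8966} and s = 1, so 7853 is a Miller–Rabin witness and 8967 is composite.
Base 8958: x_0 = 8958^4483 mod 8967 = 1650. x_0 ∉ {1, 8966} and s = 1, so 8958 is a Miller–Rabin witness and 8967 is composite.
The smallest witness among the given bases is 1745.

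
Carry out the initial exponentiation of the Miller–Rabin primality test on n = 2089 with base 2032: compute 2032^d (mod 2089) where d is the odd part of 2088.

n − 1 = 2088 = 2^3 · 261, so s = 3 and d = 261.
Repeated squaring mod 2089: 2032^1 ≡ 2032, 2032^2 ≡ 1160, 2032^4 ≡ 284, 2032^8 ≡ 1274, 2032^16 ≡ 2012, 2032^32 ≡ 1751, 2032^64 ≡ 1438, 2032^128 ≡ 1823, 2032^256 ≡ 1819.
261 = 256 + 4 + 1, so 2032^261 ≡ 1819·284·2032 ≡ 572 (mod 2089).

572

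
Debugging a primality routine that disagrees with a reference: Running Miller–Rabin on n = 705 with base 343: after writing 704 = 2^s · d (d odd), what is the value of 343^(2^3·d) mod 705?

n − 1 = 704 = 2^6 · 11, so s = 6 and d = 11.
Repeated squaring mod 705: 343^1 ≡ 343, 343^2 ≡ 619, 343^4 ≡ 346, 343^8 ≡ 571.
11 = 8 + 2 + 1, so 343^11 ≡ 571·619·343 ≡ 502 (mod 705).
x_0 = 502.
x_1 = 502^2 mod 705 = 319.
x_2 = 319^2 mod 705 = 241.
x_3 = 241^2 mod 705 = 271.

271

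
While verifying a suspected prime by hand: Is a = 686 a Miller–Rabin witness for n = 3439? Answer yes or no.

n − 1 = 3438 = 2^1 · 1719, so s = 1 and d = 1719.
x_0 = 686^1719 mod 3439 = 227.
x_0 ∉ {1, 3438} and s = 1, so 686 is a Miller–Rabin witness and 3439 is composite.

yes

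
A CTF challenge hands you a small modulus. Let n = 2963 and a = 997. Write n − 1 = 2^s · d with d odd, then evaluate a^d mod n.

2962

n − 1 = 2962 = 2^1 · 1481, so s = 1 and d = 1481.
997^1481 mod 2963 = 2962.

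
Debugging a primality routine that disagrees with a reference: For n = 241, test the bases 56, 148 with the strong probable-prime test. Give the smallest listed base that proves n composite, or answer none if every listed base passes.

n − 1 = 240 = 2^4 · 15, so s = 4 and d = 15.
Base 56: x_0 = 56^15 mod 241 = 44. x_0 is neither 1 nor 240, so continue squaring. x_1 = 44^2 mod 241 = 8. x_2 = 8^2 mod 241 = 64. x_3 = 64^2 mod 241 = 240. x_3 ≡ −1, so 56 is not a witness.
Base 148: x_0 = 148^15 mod 241 = 126. x_0 is neither 1 nor 240, so continue squaring. x_1 = 126^2 mod 241 = 211. x_2 = 211^2 mod 241 = 177. x_3 = 177^2 mod 241 = 240. x_3 ≡ −1, so 148 is not a witness.
No listed base is a witness for 241.

none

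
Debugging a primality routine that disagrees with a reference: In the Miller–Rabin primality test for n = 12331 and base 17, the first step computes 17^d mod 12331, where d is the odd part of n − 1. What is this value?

5378

n − 1 = 12330 = 2^1 · 6165, so s = 1 and d = 6165.
17^6165 mod 12331 = 5378.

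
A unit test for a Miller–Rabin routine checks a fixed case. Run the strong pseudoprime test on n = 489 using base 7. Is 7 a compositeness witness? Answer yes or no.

n − 1 = 488 = 2^3 · 61, so s = 3 and d = 61.
Repeated squaring mod 489: 7^1 ≡ 7, 7^2 ≡ 49, 7^4 ≡ 445, 7^8 ≡ 469, 7^16 ≡ 400, 7^32 ≡ 97.
61 = 32 + 16 + 8 + 4 + 1, so 7^61 ≡ 97·400·469·445·7 ≡ 448 (mod 489).
x_0 = 7^61 mod 489 = 448.
x_0 is neither 1 nor 488, so continue squaring.
x_1 = 448^2 mod 489 = 214.
x_2 = 214^2 mod 489 = 319.
Reached i = s−1 = 2 without hitting −1: 7 is a Miller–Rabin witness and 489 is composite.

yes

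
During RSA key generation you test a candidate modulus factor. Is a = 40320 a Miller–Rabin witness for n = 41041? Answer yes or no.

n − 1 = 41040 = 2^4 · 2565, so s = 4 and d = 2565.
x_0 = 40320^2565 mod 41041 = 13762.
x_0 is neither 1 nor 41040, so continue squaring.
x_1 = 13762^2 mod 41041 = 29470.
x_2 = 29470^2 mod 41041 = 12299.
x_3 = 12299^2 mod 41041 = 29316.
Reached i = s−1 = 3 without hitting −1: 40320 is a Miller–Rabin witness and 41041 is composite.

yes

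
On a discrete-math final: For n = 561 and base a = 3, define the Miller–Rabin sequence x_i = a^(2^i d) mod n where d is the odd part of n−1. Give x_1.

474

n − 1 = 560 = 2^4 · 35, so s = 4 and d = 35.
x_0 = 3^35 mod 561 = 78.
x_1 = 78^2 mod 561 = 474.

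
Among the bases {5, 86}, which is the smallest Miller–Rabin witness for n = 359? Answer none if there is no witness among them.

n − 1 = 358 = 2^1 · 179, so s = 1 and d = 179.
Base 5: x_0 = 5^179 mod 359 = 1. x_0 = 1, so 5 is not a witness.
Base 86: x_0 = 86^179 mod 359 = 358. x_0 = 358 ≡ −1, so 86 is not a witness.
No listed base is a witness for 359.

none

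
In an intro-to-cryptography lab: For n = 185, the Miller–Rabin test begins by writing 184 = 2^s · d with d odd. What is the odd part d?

23

Halving: 184 → 92 → 46 → 23; 23 is odd.
So 184 = 2^3 · 23.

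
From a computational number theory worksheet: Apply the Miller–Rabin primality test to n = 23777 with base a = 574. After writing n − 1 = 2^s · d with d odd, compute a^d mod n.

6390

n − 1 = 23776 = 2^5 · 743, so s = 5 and d = 743.
Repeated squaring mod 23777: 574^1 ≡ 574, 574^2 ≡ 20375, 574^4 ≡ 17982, 574^8 ≡ 8901, 574^16 ≡ 2837, 574^32 ≡ 11943, 574^64 ≡ 20803, 574^128 ≡ 23409, 574^256 ≡ 16539, 574^512 ≡ 7913.
743 = 512 + 128 + 64 + 32 + 4 + 2 + 1, so 574^743 ≡ 7913·23409·20803·11943·17982·20375·574 ≡ 6390 (mod 23777).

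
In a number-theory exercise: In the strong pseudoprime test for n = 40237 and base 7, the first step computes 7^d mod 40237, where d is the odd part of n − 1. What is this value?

n − 1 = 40236 = 2^2 · 10059, so s = 2 and d = 10059.
By repeated squaring, 7^10059 ≡ 1 (mod 40237).

1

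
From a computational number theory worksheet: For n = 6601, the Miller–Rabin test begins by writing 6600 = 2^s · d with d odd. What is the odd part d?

825

Halving: 6600 → 3300 → 1650 → 825; 825 is odd.
So 6600 = 2^3 · 825.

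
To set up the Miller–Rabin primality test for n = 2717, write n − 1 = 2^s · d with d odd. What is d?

679

Halving: 2716 → 1358 → 679; 679 is odd.
So 2716 = 2^2 · 679.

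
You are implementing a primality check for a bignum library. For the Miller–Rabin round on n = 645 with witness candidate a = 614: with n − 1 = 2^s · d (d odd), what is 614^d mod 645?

n − 1 = 644 = 2^2 · 161, so s = 2 and d = 161.
614^161 mod 645 = 179.

179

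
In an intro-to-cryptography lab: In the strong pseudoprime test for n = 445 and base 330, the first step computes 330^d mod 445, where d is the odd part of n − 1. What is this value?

n − 1 = 444 = 2^2 · 111, so s = 2 and d = 111.
330^111 mod 445 = 350.

350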